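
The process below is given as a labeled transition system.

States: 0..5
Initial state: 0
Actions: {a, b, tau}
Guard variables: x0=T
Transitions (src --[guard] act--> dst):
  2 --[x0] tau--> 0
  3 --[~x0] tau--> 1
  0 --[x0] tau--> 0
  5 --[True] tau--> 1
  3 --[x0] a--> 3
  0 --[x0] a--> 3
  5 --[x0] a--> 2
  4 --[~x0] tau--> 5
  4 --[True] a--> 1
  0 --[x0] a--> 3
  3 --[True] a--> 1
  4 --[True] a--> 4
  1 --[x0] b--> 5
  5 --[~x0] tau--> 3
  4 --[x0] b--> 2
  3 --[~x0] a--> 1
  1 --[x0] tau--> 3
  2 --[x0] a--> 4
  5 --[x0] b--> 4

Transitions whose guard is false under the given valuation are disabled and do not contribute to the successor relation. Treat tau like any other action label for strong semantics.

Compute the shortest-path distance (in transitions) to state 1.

BFS to 1:
  Layer 0: {0}
  Layer 1: {3}
  Layer 2: {1}
depth(1)=2, e.g. a·a

Answer: 2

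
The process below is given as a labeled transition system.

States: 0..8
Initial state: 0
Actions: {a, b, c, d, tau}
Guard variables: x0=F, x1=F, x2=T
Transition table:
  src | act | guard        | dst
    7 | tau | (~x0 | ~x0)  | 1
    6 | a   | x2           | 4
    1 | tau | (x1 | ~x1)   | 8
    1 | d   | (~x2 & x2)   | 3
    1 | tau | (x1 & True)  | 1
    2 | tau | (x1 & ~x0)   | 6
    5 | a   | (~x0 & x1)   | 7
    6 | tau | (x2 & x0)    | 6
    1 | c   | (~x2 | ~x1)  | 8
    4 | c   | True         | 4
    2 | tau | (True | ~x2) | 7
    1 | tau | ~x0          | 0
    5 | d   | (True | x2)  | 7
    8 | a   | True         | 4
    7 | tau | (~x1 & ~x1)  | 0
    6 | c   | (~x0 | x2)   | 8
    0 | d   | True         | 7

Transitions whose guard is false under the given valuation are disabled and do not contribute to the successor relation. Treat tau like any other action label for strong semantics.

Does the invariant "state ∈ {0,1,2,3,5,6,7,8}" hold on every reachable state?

Answer: INVARIANT VIOLATED at state 4

Working:
Allowed set {0,1,2,3,5,6,7,8}
Reach set: {0,1,4,7,8}
  0: safe
  1: safe
  4: ✗ unsafe
  7: safe
  8: safe
reach 4 via d·tau·tau·a — violates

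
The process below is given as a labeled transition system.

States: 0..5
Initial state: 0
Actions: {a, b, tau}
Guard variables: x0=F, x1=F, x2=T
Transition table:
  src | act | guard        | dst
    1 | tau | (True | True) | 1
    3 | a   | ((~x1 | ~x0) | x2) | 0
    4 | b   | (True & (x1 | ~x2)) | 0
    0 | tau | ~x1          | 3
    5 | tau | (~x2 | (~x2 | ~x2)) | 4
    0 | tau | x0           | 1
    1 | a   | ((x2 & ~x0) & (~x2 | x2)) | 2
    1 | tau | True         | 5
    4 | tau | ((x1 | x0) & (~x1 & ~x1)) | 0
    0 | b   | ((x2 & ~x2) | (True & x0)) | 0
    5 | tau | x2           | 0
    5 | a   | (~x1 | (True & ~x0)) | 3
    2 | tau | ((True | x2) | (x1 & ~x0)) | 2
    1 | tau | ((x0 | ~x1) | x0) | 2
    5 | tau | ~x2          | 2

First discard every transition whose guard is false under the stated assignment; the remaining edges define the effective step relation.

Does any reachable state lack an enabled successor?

Reach set: {0,3}
  0: tau→3  [deg 1]
  3: a→0  [deg 1]

Answer: DEADLOCK-FREE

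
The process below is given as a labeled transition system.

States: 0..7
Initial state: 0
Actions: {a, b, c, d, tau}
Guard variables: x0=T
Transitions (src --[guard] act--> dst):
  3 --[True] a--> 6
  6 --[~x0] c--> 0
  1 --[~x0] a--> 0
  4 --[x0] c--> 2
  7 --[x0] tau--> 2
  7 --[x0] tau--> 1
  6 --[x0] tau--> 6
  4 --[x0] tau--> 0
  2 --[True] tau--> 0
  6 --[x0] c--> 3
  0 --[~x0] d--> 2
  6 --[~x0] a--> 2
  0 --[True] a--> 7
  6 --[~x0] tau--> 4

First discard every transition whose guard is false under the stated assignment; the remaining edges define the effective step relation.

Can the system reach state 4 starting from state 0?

Answer: UNREACHABLE

Working:
9 transition(s) survive guard evaluation.
Layer 0: {0}
Layer 1: {7}  cumulative {0,7}
Layer 2: {1,2}  cumulative {0,1,2,7}
Reach set: {0,1,2,7}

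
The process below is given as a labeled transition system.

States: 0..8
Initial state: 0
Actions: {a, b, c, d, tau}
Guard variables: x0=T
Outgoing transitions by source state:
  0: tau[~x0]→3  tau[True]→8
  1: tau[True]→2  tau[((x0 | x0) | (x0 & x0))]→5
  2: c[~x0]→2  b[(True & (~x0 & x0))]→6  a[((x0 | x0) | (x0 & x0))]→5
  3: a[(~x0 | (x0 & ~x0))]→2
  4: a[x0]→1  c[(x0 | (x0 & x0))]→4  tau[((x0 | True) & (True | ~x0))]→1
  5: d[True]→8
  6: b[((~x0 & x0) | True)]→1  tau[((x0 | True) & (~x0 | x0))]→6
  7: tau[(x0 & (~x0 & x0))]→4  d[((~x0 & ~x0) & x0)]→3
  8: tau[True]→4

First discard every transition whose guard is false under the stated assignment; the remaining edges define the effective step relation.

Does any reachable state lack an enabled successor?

Answer: DEADLOCK-FREE

Working:
R = {0,1,2,4,5,8}
  0: tau→8  [1 exit(s)]
  1: tau→2  tau→5  [2 exit(s)]
  2: a→5  [1 exit(s)]
  4: a→1  c→4  tau→1  [3 exit(s)]
  5: d→8  [1 exit(s)]
  8: tau→4  [1 exit(s)]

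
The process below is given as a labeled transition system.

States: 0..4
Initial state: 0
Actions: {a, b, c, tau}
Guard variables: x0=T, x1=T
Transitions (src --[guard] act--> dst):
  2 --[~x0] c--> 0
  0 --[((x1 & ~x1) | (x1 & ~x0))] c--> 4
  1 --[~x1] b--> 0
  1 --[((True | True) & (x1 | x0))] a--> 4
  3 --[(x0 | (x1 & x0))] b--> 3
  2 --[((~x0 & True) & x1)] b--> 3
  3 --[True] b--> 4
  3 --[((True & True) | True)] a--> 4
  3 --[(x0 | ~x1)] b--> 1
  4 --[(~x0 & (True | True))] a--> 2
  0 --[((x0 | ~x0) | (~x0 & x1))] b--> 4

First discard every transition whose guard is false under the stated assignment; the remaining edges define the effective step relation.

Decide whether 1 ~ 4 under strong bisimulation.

Answer: NOT BISIMILAR

Analysis:
Bisimulation quotient by refinement:
  round 0: {{0,1,2,3,4}}
  round 1: {{0},{1},{2,4},{3}}
4 equivalence class(es) (converged in 2)
class of 1: {1}; class of 4: {2,4}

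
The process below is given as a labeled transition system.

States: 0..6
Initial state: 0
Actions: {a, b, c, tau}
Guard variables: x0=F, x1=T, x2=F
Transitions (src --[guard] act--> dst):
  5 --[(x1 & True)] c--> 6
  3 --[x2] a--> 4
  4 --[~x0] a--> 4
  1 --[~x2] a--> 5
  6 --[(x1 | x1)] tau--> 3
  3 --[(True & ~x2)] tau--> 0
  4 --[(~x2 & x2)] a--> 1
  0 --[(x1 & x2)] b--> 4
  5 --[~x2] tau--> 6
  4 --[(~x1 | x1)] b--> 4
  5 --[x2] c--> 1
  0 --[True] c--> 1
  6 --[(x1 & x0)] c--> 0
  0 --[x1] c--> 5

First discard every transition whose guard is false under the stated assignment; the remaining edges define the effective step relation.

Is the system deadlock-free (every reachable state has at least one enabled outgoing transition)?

Answer: DEADLOCK-FREE

Trace:
Reachable = {0,1,3,5,6}
  0: c→1  c→5  [deg 2]
  1: a→5  [deg 1]
  3: tau→0  [deg 1]
  5: c→6  tau→6  [deg 2]
  6: tau→3  [deg 1]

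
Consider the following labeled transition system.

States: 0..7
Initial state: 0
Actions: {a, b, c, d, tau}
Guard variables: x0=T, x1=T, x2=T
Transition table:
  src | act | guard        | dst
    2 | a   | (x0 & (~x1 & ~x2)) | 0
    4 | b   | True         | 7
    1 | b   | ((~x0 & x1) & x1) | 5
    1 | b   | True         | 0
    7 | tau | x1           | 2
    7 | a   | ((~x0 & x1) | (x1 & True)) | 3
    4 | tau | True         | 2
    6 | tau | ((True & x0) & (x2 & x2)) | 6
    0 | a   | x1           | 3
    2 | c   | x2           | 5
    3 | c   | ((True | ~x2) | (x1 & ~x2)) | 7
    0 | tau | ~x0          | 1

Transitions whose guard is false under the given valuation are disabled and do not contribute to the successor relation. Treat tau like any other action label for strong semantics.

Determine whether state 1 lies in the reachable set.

Answer: UNREACHABLE

Analysis:
Guard filter leaves 9 enabled edge(s).
Layer 0: {0}
Layer 1: {3}  cumulative {0,3}
Layer 2: {7}  cumulative {0,3,7}
Layer 3: {2}  cumulative {0,2,3,7}
Layer 4: {5}  cumulative {0,2,3,5,7}
Reachable = {0,2,3,5,7}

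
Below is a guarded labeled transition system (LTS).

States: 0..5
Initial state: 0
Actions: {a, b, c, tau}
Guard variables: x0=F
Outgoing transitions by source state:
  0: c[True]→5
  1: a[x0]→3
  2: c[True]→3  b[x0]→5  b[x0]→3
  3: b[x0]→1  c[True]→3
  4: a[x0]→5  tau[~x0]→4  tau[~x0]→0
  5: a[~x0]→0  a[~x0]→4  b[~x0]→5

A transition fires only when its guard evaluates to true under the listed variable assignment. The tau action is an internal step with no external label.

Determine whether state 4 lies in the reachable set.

After dropping false guards: 8 live edges.
Layer 0: {0}
Layer 1: {5}  total {0,5}
Layer 2: {4}  total {0,4,5}
R = {0,4,5}
Path to 4: c·a

Answer: REACHABLE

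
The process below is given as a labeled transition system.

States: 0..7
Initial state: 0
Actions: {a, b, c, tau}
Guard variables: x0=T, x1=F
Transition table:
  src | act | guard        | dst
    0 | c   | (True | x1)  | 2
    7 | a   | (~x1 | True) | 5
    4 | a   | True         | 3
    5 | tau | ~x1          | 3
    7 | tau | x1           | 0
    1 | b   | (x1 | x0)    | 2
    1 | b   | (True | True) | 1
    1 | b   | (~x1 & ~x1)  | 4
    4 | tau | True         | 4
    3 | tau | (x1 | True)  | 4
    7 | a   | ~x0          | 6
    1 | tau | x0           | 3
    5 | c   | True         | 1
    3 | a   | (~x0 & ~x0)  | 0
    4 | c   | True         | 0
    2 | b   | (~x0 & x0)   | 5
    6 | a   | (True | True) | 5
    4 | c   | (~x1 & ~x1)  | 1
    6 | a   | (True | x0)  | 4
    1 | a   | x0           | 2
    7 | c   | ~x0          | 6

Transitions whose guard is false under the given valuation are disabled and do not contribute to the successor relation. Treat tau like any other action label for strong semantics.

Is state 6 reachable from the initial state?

After dropping false guards: 16 live edges.
depth 0: {0}
depth 1: {2}  total {0,2}
R = {0,2}

Answer: UNREACHABLE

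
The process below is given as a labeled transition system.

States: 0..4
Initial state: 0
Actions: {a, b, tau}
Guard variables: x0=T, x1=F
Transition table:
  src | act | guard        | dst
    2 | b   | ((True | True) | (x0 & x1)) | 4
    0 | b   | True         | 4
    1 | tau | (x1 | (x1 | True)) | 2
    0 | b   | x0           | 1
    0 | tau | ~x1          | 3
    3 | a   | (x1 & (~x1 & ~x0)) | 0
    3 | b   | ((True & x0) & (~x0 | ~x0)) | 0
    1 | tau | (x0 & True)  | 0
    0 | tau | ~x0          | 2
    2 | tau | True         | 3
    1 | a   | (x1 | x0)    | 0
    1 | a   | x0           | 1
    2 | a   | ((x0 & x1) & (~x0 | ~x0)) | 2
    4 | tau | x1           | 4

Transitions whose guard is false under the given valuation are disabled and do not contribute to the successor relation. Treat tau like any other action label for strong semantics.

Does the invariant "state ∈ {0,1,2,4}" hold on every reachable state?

Answer: INVARIANT VIOLATED at state 3

Analysis:
Inv-set: {0,1,2,4}
Reachable = {0,1,2,3,4}
  0: safe
  1: safe
  2: safe
  3: VIOLATES
  4: safe
witness against invariant: tau → 3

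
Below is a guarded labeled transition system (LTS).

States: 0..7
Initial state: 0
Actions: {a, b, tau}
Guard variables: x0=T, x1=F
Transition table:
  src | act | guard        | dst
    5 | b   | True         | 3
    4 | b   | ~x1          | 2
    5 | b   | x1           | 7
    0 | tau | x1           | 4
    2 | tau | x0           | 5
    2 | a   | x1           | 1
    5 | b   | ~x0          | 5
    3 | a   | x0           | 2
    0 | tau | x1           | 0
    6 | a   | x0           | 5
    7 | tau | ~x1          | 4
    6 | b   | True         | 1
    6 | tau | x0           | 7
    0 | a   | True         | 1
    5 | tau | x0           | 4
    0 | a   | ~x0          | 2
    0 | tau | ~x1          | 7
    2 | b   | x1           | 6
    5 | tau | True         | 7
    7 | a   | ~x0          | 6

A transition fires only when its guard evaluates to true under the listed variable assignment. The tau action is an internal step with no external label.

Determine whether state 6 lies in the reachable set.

Guard filter leaves 12 enabled edge(s).
Layer 0: {0}
Layer 1: {1,7}  cumulative {0,1,7}
Layer 2: {4}  cumulative {0,1,4,7}
Layer 3: {2}  cumulative {0,1,2,4,7}
Layer 4: {5}  cumulative {0,1,2,4,5,7}
Layer 5: {3}  cumulative {0,1,2,3,4,5,7}
Reachable = {0,1,2,3,4,5,7}

Answer: UNREACHABLE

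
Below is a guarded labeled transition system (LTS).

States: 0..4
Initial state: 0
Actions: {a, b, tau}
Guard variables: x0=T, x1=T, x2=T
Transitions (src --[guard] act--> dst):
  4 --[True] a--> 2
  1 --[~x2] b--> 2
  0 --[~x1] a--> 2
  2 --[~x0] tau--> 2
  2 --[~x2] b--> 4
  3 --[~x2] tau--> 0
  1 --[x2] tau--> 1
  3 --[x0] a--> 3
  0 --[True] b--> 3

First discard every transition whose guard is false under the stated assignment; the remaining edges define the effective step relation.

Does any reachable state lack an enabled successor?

Reachable = {0,3}
  0: b→3  [1 out]
  3: a→3  [1 out]

Answer: DEADLOCK-FREE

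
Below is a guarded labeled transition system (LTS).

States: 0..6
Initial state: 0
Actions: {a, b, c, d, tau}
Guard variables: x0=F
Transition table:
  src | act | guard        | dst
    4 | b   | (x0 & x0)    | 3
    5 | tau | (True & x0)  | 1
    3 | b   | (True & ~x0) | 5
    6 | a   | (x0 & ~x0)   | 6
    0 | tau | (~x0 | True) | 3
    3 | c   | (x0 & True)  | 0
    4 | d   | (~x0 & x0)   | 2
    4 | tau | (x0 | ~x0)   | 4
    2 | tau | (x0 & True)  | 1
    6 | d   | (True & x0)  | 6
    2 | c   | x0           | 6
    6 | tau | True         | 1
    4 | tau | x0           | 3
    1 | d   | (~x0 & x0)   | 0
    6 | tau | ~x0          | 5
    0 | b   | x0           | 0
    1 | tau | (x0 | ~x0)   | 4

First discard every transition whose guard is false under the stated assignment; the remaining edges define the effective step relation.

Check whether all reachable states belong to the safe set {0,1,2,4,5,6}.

Inv-set: {0,1,2,4,5,6}
Reachable = {0,3,5}
  0: ✓
  3: ✗ unsafe
  5: ✓
counterexample path to 3: tau

Answer: INVARIANT VIOLATED at state 3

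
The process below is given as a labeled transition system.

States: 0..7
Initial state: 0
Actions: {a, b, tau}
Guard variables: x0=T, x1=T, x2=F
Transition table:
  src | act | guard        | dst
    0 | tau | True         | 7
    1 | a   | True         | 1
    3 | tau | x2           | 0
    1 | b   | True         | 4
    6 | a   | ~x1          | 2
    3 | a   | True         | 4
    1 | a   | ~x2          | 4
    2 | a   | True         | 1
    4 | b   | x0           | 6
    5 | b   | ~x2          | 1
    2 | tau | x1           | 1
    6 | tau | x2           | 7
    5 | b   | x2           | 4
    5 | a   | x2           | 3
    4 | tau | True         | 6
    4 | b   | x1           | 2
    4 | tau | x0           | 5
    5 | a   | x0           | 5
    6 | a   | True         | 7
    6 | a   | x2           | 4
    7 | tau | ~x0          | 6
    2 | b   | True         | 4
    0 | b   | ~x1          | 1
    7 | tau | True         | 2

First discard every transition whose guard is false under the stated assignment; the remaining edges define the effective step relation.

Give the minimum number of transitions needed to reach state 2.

Layered search for 2:
  depth 0: {0}
  depth 1: {7}
  depth 2: {2}
depth(2)=2, e.g. tau·tau

Answer: 2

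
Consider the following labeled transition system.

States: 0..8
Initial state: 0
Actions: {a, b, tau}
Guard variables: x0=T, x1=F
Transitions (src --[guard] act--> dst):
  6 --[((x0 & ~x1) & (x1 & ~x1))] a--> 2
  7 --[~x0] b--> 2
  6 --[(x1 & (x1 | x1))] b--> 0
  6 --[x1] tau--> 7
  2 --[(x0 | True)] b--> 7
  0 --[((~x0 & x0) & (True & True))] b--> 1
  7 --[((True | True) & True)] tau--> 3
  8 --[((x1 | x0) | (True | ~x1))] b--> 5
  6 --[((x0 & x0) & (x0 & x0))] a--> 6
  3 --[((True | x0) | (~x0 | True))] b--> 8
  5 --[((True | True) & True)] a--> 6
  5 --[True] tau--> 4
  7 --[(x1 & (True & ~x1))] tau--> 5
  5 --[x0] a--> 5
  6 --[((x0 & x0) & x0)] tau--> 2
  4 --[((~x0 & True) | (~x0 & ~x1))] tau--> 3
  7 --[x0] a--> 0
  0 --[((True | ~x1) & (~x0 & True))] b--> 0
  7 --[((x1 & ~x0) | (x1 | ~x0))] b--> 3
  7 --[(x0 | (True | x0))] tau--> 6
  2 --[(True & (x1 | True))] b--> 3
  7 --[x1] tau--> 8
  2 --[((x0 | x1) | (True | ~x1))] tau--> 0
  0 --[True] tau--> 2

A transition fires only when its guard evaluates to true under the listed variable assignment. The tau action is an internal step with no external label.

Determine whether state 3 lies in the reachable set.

14 transition(s) survive guard evaluation.
depth 0: {0}
depth 1: {2}  cumulative {0,2}
depth 2: {3,7}  cumulative {0,2,3,7}
depth 3: {6,8}  cumulative {0,2,3,6,7,8}
depth 4: {5}  cumulative {0,2,3,5,6,7,8}
depth 5: {4}  cumulative {0,2,3,4,5,6,7,8}
Reach set: {0,2,3,4,5,6,7,8}
witness 3: tau·b

Answer: REACHABLE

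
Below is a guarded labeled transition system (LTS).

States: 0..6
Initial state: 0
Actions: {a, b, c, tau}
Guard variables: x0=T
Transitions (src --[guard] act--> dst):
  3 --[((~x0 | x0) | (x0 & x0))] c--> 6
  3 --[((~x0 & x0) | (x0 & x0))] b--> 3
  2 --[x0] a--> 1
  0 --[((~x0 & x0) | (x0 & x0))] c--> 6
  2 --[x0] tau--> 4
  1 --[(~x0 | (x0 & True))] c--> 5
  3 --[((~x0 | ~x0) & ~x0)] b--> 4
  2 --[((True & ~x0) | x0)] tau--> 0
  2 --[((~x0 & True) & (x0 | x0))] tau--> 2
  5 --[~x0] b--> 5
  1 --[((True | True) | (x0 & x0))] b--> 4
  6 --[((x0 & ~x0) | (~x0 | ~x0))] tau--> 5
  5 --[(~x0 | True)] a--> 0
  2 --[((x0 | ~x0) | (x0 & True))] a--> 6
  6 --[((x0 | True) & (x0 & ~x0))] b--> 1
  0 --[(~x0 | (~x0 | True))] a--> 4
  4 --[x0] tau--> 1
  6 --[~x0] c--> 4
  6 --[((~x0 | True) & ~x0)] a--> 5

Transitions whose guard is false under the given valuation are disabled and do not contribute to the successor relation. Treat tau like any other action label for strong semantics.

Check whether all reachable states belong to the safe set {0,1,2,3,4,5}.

Answer: INVARIANT VIOLATED at state 6

Working:
Inv-set: {0,1,2,3,4,5}
Reach set: {0,1,4,5,6}
  0: ✓
  1: ✓
  4: ✓
  5: ✓
  6: ✗ unsafe
reach 6 via c — violates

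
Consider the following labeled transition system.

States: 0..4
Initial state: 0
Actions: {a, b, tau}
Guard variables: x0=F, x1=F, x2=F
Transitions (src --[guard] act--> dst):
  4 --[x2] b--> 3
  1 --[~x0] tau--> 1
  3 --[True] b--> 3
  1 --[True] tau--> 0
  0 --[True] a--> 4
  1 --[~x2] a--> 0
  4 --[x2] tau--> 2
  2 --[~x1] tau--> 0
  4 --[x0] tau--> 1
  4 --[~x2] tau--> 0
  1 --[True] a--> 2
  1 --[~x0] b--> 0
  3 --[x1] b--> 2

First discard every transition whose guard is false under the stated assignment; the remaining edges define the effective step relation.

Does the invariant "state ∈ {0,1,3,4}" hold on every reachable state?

Answer: INVARIANT HOLDS

Analysis:
Allowed set {0,1,3,4}
Reachable = {0,4}
  0: safe
  4: safe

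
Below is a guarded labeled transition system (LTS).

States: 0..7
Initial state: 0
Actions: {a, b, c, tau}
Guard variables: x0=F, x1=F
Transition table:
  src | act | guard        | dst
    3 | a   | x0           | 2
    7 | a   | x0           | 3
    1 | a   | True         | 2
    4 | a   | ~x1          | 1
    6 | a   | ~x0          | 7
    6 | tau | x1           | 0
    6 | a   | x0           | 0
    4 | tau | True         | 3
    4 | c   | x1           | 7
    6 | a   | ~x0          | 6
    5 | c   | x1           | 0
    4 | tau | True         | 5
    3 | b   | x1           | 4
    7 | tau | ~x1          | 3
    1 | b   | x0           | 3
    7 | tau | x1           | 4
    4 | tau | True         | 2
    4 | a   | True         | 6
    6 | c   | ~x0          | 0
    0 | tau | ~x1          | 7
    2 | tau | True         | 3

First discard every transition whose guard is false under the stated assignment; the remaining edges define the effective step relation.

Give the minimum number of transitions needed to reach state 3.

Answer: 2

Working:
Breadth-first toward 3:
  depth 0: {0}
  depth 1: {7}
  depth 2: {3}
depth(3)=2, e.g. tau·tau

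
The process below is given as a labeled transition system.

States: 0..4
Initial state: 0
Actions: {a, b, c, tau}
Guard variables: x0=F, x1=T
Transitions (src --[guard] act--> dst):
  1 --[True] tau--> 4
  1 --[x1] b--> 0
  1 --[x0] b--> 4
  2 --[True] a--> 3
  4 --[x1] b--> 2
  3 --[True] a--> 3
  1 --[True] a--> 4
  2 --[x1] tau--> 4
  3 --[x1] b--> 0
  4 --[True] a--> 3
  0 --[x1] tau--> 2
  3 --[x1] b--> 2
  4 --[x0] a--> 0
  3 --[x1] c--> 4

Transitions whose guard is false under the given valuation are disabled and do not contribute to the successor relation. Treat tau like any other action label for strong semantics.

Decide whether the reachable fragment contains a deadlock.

R = {0,2,3,4}
  0: tau→2  [1 exit(s)]
  2: a→3  tau→4  [2 exit(s)]
  3: a→3  b→0  b→2  c→4  [4 exit(s)]
  4: a→3  b→2  [2 exit(s)]

Answer: DEADLOCK-FREE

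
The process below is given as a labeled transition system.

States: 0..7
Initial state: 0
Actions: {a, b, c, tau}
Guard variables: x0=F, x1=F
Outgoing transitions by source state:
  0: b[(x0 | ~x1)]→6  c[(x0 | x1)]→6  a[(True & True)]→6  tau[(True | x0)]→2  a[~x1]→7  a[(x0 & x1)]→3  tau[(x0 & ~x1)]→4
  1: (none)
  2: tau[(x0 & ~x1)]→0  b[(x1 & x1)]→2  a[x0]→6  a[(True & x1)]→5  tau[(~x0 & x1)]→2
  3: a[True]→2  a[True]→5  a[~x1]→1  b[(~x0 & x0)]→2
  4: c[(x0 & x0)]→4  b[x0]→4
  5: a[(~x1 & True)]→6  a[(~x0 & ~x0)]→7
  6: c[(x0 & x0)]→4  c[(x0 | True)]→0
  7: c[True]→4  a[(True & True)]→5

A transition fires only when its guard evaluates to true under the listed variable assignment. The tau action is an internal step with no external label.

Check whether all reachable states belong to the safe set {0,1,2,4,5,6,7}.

Answer: INVARIANT HOLDS

Analysis:
Safe = {0,1,2,4,5,6,7}
R = {0,2,4,5,6,7}
  0: safe
  2: safe
  4: safe
  5: safe
  6: safe
  7: safe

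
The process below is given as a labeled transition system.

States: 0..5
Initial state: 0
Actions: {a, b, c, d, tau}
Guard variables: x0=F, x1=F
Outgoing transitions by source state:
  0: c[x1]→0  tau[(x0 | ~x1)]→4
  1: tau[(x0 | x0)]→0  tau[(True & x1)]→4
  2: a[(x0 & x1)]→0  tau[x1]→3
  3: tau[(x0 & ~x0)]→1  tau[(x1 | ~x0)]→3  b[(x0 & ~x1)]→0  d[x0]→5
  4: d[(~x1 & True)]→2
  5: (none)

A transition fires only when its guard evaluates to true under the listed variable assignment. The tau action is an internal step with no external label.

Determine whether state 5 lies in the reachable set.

Answer: UNREACHABLE

Analysis:
After dropping false guards: 3 live edges.
Layer 0: {0}
Layer 1: {4}  now seen {0,4}
Layer 2: {2}  now seen {0,2,4}
Reach set: {0,2,4}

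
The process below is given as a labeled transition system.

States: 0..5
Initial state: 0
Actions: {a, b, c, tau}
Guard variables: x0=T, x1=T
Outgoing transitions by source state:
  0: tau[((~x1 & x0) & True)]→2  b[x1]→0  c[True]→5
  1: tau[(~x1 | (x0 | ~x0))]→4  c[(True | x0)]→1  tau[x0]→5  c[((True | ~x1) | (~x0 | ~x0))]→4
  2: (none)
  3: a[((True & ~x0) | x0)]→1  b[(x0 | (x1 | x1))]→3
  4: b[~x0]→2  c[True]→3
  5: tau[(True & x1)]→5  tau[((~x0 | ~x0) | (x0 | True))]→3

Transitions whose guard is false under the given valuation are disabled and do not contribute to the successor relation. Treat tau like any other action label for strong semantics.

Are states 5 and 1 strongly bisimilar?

Answer: NOT BISIMILAR

Working:
Bisimulation quotient by refinement:
  round 0: {{0,1,2,3,4,5}}
  round 1: {{0},{1},{2},{3},{4},{5}}
Fixed point at round 2; 6 class(es).
5∈{5}, 1∈{1}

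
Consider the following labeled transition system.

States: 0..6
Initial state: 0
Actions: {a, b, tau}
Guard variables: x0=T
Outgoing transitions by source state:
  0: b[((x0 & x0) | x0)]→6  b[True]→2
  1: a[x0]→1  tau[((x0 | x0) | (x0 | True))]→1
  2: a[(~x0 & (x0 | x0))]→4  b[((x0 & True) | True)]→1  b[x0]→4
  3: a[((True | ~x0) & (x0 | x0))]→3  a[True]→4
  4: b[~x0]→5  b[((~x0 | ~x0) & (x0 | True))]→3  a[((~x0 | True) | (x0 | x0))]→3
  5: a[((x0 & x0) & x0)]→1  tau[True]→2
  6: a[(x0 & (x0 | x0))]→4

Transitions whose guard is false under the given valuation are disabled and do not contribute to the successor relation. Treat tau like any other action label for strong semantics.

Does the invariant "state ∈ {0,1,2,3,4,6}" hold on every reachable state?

Answer: INVARIANT HOLDS

Working:
Allowed set {0,1,2,3,4,6}
Reach set: {0,1,2,3,4,6}
  0: ✓
  1: ✓
  2: ✓
  3: ✓
  4: ✓
  6: ✓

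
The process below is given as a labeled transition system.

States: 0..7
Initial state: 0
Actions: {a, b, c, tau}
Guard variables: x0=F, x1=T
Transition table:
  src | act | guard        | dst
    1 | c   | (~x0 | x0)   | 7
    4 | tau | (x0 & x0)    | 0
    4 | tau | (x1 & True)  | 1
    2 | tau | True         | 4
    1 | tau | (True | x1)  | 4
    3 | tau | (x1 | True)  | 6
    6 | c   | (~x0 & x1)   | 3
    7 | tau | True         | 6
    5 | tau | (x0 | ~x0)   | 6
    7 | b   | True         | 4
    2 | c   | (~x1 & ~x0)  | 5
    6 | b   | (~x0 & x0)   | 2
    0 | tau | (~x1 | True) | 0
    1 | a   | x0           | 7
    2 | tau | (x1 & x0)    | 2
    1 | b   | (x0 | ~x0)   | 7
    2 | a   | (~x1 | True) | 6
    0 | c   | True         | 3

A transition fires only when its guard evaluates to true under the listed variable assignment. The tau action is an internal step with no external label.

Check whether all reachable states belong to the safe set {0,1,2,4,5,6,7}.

Answer: INVARIANT VIOLATED at state 3

Trace:
Allowed set {0,1,2,4,5,6,7}
Reach set: {0,3,6}
  0: ✓
  3: outside
  6: ✓
reach 3 via c — violates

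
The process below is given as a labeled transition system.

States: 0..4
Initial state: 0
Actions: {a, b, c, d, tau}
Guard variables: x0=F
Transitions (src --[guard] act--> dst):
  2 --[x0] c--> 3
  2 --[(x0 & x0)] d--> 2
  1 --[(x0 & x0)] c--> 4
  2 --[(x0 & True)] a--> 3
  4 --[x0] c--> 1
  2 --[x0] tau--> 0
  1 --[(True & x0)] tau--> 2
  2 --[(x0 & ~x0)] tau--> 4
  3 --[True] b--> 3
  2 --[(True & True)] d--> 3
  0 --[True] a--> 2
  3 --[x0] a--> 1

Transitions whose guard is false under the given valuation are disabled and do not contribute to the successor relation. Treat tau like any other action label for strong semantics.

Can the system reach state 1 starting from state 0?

After dropping false guards: 3 live edges.
depth 0: {0}
depth 1: {2}  total {0,2}
depth 2: {3}  total {0,2,3}
Reachable = {0,2,3}

Answer: UNREACHABLE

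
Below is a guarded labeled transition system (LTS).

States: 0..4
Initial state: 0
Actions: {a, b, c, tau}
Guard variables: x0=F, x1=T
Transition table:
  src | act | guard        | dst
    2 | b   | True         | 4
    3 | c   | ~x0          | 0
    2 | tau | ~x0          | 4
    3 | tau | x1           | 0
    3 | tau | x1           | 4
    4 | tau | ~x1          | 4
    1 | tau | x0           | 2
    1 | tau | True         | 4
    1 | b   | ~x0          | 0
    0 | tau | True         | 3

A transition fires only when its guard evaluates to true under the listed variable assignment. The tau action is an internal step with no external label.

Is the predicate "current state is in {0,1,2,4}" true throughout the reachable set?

Answer: INVARIANT VIOLATED at state 3

Trace:
Inv-set: {0,1,2,4}
R = {0,3,4}
  0: ok
  3: ✗ unsafe
  4: ok
counterexample path to 3: tau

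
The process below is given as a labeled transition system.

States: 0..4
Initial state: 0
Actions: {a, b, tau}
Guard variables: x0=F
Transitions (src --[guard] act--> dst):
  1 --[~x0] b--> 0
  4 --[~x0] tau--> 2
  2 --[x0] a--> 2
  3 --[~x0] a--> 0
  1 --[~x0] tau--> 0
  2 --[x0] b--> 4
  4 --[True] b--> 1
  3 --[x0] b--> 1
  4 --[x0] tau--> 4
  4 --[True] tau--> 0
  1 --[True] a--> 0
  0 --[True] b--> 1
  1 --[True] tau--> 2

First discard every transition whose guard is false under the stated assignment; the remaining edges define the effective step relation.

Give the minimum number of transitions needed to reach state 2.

Answer: 2

Trace:
BFS to 2:
  L0 = {0}
  L1 = {1}
  L2 = {2}
first hit 2 at d=2 via b·tau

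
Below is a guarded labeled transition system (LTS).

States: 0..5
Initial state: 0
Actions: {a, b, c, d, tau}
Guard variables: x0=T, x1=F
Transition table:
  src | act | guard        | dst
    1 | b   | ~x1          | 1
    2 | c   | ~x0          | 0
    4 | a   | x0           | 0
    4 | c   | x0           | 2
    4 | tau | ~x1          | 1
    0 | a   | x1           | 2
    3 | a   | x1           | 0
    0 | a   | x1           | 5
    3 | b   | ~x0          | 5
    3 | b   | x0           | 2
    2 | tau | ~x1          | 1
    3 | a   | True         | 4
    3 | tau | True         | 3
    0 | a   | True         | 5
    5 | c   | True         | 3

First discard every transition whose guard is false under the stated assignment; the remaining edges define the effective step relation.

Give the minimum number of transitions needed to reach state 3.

Breadth-first toward 3:
  depth 0: {0}
  depth 1: {5}
  depth 2: {3}
first hit 3 at d=2 via a·c

Answer: 2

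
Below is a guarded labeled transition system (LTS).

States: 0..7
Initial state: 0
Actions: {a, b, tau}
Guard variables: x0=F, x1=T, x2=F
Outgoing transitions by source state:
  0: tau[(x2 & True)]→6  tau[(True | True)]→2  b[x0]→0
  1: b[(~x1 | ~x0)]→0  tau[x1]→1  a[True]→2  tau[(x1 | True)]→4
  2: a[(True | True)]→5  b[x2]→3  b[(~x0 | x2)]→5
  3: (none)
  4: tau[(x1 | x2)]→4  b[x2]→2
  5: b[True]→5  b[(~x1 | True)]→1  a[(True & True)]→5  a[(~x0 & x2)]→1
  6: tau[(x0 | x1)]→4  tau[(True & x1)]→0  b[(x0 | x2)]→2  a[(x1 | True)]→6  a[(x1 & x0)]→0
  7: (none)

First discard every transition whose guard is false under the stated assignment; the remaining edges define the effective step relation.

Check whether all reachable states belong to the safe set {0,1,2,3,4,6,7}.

Allowed set {0,1,2,3,4,6,7}
Reach set: {0,1,2,4,5}
  0: ✓
  1: ✓
  2: ✓
  4: ✓
  5: outside
witness against invariant: tau·a → 5

Answer: INVARIANT VIOLATED at state 5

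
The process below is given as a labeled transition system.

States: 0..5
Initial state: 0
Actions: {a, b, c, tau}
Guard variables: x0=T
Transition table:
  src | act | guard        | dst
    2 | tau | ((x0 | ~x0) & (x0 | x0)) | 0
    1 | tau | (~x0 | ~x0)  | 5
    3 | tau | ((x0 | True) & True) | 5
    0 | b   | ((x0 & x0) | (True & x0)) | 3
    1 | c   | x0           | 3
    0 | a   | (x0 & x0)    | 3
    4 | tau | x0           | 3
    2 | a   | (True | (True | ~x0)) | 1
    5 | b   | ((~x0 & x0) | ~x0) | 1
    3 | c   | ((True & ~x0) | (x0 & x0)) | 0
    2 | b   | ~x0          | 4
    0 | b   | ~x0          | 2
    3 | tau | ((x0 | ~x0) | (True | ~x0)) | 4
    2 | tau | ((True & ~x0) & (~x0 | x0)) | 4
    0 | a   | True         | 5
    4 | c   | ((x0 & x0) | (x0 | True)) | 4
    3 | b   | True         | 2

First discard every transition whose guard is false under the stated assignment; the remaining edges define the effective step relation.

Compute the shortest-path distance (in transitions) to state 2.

Answer: 2

Analysis:
Layered search for 2:
  L0 = {0}
  L1 = {3,5}
  L2 = {2,4}
2 enters at depth 2; path a·b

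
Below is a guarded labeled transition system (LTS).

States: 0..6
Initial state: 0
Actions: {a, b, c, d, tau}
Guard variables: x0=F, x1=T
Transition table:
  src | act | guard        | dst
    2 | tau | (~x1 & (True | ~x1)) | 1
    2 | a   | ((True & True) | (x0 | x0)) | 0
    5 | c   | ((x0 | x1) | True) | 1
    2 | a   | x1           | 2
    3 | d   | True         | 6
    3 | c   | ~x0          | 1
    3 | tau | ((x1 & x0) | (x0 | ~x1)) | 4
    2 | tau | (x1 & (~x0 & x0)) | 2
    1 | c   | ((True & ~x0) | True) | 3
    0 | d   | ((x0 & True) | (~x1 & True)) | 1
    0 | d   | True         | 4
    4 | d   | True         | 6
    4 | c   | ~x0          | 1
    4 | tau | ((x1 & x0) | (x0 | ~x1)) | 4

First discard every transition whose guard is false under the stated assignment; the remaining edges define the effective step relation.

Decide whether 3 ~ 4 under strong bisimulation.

Answer: BISIMILAR

Analysis:
Bisimulation quotient by refinement:
  round 0: {{0,1,2,3,4,5,6}}
  round 1: {{0},{1,5},{2},{3,4},{6}}
  round 2: {{0},{1},{2},{3,4},{5},{6}}
stable after 3 split(s): 6 block(s)
3∈{3,4}, 4∈{3,4}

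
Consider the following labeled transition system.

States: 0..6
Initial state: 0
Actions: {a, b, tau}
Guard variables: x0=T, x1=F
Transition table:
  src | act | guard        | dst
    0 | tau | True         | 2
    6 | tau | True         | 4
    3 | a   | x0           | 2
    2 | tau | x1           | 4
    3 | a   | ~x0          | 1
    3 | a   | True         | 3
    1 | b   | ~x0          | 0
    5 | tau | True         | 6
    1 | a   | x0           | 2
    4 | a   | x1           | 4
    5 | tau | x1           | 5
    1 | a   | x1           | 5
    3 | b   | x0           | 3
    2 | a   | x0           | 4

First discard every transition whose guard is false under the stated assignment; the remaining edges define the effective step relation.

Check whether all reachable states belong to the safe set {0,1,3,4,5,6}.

Inv-set: {0,1,3,4,5,6}
R = {0,2,4}
  0: safe
  2: ✗ unsafe
  4: safe
counterexample path to 2: tau

Answer: INVARIANT VIOLATED at state 2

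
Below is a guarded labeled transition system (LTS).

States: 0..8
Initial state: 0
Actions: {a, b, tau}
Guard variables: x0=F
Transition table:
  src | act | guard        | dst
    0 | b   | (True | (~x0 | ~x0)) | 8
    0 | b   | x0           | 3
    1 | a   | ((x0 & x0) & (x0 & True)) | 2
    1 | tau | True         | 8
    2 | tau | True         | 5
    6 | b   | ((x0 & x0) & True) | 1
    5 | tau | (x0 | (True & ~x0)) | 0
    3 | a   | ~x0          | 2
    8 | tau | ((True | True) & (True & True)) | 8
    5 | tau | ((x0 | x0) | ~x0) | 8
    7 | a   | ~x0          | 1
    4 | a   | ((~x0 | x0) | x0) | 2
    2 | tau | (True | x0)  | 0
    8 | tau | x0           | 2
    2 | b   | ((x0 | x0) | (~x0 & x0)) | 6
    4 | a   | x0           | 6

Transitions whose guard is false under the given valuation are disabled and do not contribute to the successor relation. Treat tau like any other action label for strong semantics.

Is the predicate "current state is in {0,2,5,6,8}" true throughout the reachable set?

Answer: INVARIANT HOLDS

Trace:
Inv-set: {0,2,5,6,8}
Reach set: {0,8}
  0: safe
  8: safe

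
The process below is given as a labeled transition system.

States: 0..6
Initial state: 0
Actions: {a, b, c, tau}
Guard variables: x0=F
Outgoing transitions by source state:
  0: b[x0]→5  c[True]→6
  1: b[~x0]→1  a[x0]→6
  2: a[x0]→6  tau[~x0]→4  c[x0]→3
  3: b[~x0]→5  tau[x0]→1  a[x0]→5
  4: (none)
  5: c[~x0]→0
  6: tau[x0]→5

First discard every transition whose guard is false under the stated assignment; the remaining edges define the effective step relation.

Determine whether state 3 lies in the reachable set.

Answer: UNREACHABLE

Working:
After dropping false guards: 5 live edges.
depth 0: {0}
depth 1: {6}  total {0,6}
R = {0,6}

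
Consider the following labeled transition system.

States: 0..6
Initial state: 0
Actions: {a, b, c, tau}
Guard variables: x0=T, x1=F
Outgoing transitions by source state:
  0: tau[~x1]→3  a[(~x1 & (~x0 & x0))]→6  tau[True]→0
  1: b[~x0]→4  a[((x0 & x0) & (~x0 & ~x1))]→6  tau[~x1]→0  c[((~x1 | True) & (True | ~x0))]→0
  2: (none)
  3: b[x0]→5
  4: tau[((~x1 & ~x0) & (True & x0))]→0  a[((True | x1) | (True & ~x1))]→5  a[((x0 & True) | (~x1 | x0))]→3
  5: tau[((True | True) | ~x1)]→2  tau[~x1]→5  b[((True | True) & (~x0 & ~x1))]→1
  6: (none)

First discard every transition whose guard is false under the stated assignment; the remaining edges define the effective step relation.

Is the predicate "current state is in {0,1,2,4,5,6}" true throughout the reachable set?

Answer: INVARIANT VIOLATED at state 3

Trace:
Allowed set {0,1,2,4,5,6}
R = {0,2,3,5}
  0: ok
  2: ok
  3: VIOLATES
  5: ok
witness against invariant: tau → 3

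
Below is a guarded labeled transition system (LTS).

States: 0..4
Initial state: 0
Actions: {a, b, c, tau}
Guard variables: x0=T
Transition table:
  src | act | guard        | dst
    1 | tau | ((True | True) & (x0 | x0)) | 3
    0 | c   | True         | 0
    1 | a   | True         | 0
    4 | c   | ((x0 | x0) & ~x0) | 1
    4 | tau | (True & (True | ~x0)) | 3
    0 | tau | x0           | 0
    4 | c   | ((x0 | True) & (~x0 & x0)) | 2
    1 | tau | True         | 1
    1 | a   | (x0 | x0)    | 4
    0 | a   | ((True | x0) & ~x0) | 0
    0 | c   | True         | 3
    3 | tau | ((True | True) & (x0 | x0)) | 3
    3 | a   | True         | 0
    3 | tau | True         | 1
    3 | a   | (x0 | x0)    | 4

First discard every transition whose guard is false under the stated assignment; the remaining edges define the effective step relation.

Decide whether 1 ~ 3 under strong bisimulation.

Refine partition for ~:
  π0 = {{0,1,2,3,4}}
  π1 = {{0},{1,3},{2},{4}}
Fixed point at round 2; 4 class(es).
class of 1: {1,3}; class of 3: {1,3}

Answer: BISIMILAR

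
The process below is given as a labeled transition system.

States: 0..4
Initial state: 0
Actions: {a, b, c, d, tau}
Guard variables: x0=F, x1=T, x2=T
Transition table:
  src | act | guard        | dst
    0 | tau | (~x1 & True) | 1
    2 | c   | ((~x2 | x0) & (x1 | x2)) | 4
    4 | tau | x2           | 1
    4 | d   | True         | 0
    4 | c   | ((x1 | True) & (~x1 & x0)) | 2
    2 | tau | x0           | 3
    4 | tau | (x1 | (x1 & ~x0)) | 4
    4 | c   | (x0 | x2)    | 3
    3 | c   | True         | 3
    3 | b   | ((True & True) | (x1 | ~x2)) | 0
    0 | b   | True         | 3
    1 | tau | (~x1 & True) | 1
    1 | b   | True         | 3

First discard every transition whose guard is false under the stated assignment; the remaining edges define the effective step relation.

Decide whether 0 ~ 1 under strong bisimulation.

Compute ~ classes (split until stable):
  P[0] = {{0,1,2,3,4}}
  P[1] = {{0,1},{2},{3},{4}}
stable after 2 split(s): 4 block(s)
0∈{0,1}, 1∈{0,1}

Answer: BISIMILAR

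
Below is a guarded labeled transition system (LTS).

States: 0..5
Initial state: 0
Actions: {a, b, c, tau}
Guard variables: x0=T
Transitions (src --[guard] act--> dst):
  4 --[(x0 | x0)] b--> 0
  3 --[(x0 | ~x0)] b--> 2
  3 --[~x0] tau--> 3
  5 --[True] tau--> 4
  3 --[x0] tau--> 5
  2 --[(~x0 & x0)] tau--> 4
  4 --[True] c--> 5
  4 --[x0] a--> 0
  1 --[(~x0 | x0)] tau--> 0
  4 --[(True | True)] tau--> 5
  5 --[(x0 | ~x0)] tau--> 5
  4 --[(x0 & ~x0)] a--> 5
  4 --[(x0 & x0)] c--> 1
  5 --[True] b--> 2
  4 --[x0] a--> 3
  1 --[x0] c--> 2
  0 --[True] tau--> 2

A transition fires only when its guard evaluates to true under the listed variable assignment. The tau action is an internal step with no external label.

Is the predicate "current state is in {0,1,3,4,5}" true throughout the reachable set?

Answer: INVARIANT VIOLATED at state 2

Trace:
Inv-set: {0,1,3,4,5}
R = {0,2}
  0: ✓
  2: outside
counterexample path to 2: tau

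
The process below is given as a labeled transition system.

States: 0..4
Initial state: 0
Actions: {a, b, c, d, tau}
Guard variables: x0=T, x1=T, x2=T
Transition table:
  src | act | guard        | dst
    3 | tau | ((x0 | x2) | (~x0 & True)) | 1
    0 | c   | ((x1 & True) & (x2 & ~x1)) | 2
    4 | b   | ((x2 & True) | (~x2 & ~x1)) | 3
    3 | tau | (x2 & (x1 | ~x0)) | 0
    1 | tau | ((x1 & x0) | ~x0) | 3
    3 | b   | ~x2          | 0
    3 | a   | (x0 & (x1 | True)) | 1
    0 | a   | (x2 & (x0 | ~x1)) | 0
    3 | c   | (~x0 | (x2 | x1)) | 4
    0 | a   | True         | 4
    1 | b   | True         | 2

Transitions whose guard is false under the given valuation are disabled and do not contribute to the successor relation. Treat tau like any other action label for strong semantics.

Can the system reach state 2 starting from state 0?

Answer: REACHABLE

Analysis:
After dropping false guards: 9 live edges.
L0 = {0}
L1 = {4}  total {0,4}
L2 = {3}  total {0,3,4}
L3 = {1}  total {0,1,3,4}
L4 = {2}  total {0,1,2,3,4}
Reachable = {0,1,2,3,4}
Path to 2: a·b·tau·b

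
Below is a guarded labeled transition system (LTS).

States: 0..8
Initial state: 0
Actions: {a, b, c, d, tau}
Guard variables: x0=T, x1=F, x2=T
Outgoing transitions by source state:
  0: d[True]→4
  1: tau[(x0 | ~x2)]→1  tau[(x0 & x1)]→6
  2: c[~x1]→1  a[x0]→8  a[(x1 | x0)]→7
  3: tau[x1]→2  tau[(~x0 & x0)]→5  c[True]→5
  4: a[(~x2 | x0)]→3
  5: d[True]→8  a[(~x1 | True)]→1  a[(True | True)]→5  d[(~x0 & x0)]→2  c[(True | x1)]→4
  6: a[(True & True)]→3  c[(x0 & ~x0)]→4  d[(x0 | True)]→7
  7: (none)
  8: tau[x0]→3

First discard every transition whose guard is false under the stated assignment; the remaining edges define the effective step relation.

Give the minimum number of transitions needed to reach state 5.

Layered search for 5:
  depth 0: {0}
  depth 1: {4}
  depth 2: {3}
  depth 3: {5}
first hit 5 at d=3 via d·a·c

Answer: 3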